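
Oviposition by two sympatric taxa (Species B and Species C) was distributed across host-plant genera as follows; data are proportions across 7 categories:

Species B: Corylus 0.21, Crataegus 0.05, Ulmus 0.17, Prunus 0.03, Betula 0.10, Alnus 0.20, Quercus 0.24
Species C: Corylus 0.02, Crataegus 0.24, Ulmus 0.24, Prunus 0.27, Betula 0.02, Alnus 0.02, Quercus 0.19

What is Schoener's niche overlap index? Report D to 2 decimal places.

Σ|p₁ᵢ − p₂ᵢ| = 0.19 + 0.19 + 0.07 + 0.24 + 0.08 + 0.18 + 0.05 = 1.00
D = 1 − ½ × 1.00 = 1 − 0.500 = 0.5000

0.50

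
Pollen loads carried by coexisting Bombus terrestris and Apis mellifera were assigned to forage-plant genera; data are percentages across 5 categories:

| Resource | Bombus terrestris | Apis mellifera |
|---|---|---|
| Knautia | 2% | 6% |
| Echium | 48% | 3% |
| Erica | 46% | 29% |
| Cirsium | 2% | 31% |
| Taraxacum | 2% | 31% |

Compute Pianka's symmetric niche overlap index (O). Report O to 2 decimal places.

0.46

Convert percentages to proportions (divide by 100).
Σ p₁ᵢp₂ᵢ = 0.0012 + 0.0144 + 0.1334 + 0.0062 + 0.0062 = 0.1614
Σp_1ᵢ² = 0.02² + 0.48² + 0.46² + 0.02² + 0.02² = 0.0004 + 0.2304 + 0.2116 + 0.0004 + 0.0004 = 0.4432
Σp_2ᵢ² = 0.06² + 0.03² + 0.29² + 0.31² + 0.31² = 0.0036 + 0.0009 + 0.0841 + 0.0961 + 0.0961 = 0.2808
O = 0.1614 / √(0.4432 × 0.2808) = 0.1614 / 0.35278 = 0.4575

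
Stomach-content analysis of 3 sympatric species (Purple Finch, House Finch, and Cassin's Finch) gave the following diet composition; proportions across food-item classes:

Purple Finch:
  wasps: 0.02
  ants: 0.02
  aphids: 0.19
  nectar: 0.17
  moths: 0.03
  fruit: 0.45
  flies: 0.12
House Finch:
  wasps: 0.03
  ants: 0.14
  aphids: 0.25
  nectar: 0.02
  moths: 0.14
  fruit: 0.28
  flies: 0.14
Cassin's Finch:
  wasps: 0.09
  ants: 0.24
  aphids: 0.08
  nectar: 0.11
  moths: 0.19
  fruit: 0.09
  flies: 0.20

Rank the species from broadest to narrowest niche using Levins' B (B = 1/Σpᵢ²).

Cassin's Finch > House Finch > Purple Finch

Σp_Purpᵢ² = 0.02² + 0.02² + 0.19² + 0.17² + 0.03² + 0.45² + 0.12² = 0.0004 + 0.0004 + 0.0361 + 0.0289 + 0.0009 + 0.2025 + 0.0144 = 0.2836
B_Purp = 1 / 0.2836 = 3.5261
Σp_Housᵢ² = 0.03² + 0.14² + 0.25² + 0.02² + 0.14² + 0.28² + 0.14² = 0.0009 + 0.0196 + 0.0625 + 0.0004 + 0.0196 + 0.0784 + 0.0196 = 0.2010
B_Hous = 1 / 0.2010 = 4.9751
Σp_Cassᵢ² = 0.09² + 0.24² + 0.08² + 0.11² + 0.19² + 0.09² + 0.20² = 0.0081 + 0.0576 + 0.0064 + 0.0121 + 0.0361 + 0.0081 + 0.0400 = 0.1684
B_Cass = 1 / 0.1684 = 5.9382
Ranking by B (broadest → narrowest): Cassin's Finch (5.94) > House Finch (4.98) > Purple Finch (3.53)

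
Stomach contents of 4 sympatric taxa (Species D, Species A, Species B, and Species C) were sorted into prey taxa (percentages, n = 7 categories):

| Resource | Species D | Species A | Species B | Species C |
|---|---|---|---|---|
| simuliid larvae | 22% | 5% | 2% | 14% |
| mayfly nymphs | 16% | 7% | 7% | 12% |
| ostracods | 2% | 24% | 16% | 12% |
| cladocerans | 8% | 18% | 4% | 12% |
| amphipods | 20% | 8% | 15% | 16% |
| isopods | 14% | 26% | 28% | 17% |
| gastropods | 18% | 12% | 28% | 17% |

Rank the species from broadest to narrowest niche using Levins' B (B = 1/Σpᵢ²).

Species C > Species D > Species A > Species B

Convert percentages to proportions (divide by 100).
Σp_Dᵢ² = 0.22² + 0.16² + 0.02² + 0.08² + 0.20² + 0.14² + 0.18² = 0.0484 + 0.0256 + 0.0004 + 0.0064 + 0.0400 + 0.0196 + 0.0324 = 0.1728
B_D = 1 / 0.1728 = 5.7870
Σp_Aᵢ² = 0.05² + 0.07² + 0.24² + 0.18² + 0.08² + 0.26² + 0.12² = 0.0025 + 0.0049 + 0.0576 + 0.0324 + 0.0064 + 0.0676 + 0.0144 = 0.1858
B_A = 1 / 0.1858 = 5.3821
Σp_Bᵢ² = 0.02² + 0.07² + 0.16² + 0.04² + 0.15² + 0.28² + 0.28² = 0.0004 + 0.0049 + 0.0256 + 0.0016 + 0.0225 + 0.0784 + 0.0784 = 0.2118
B_B = 1 / 0.2118 = 4.7214
Σp_Cᵢ² = 0.14² + 0.12² + 0.12² + 0.12² + 0.16² + 0.17² + 0.17² = 0.0196 + 0.0144 + 0.0144 + 0.0144 + 0.0256 + 0.0289 + 0.0289 = 0.1462
B_C = 1 / 0.1462 = 6.8399
Ranking by B (broadest → narrowest): Species C (6.84) > Species D (5.79) > Species A (5.38) > Species B (4.72)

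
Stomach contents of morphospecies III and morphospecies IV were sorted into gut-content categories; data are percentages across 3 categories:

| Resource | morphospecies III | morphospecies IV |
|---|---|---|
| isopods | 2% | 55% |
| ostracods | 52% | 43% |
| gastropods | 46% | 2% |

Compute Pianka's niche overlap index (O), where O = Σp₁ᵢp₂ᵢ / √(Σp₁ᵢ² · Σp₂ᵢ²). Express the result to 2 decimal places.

0.50

Convert percentages to proportions (divide by 100).
Σ p₁ᵢp₂ᵢ = 0.0110 + 0.2236 + 0.0092 = 0.2438
Σp_1ᵢ² = 0.02² + 0.52² + 0.46² = 0.0004 + 0.2704 + 0.2116 = 0.4824
Σp_2ᵢ² = 0.55² + 0.43² + 0.02² = 0.3025 + 0.1849 + 0.0004 = 0.4878
O = 0.2438 / √(0.4824 × 0.4878) = 0.2438 / 0.48509 = 0.5026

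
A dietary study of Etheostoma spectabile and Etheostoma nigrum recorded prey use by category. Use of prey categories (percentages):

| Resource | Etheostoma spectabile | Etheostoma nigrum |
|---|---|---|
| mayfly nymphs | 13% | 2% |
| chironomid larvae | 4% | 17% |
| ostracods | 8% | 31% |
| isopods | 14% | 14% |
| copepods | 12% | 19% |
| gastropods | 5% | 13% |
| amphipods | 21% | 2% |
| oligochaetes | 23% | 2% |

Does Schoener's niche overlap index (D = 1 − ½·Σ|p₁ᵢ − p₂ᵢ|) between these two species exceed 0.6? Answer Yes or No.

Convert percentages to proportions (divide by 100).
Σ|p₁ᵢ − p₂ᵢ| = 0.11 + 0.13 + 0.23 + 0.00 + 0.07 + 0.08 + 0.19 + 0.21 = 1.02
D = 1 − ½ × 1.02 = 1 − 0.510 = 0.4900
D = 0.4900 < 0.6 → No.

No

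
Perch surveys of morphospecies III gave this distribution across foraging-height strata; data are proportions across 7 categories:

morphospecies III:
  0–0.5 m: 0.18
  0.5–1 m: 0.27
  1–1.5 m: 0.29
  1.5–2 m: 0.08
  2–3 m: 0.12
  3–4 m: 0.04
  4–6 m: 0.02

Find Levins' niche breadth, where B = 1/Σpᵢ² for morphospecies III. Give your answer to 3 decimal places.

4.713

Σpᵢ² = 0.18² + 0.27² + 0.29² + 0.08² + 0.12² + 0.04² + 0.02² = 0.0324 + 0.0729 + 0.0841 + 0.0064 + 0.0144 + 0.0016 + 0.0004 = 0.2122
B = 1 / 0.2122 = 4.71254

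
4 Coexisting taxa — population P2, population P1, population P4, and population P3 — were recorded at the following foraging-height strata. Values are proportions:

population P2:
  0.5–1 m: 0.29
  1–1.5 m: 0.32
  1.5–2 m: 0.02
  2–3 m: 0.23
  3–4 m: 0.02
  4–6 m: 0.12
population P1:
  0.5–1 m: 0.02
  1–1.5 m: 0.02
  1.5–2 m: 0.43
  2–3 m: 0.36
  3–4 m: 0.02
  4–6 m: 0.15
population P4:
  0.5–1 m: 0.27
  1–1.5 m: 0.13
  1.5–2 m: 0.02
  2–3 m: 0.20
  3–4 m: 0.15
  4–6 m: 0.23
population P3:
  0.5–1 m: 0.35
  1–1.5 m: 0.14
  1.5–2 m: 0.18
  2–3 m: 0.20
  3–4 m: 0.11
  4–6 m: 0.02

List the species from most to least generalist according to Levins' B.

population P4 > population P3 > population P2 > population P1

Σp_P2ᵢ² = 0.29² + 0.32² + 0.02² + 0.23² + 0.02² + 0.12² = 0.0841 + 0.1024 + 0.0004 + 0.0529 + 0.0004 + 0.0144 = 0.2546
B_P2 = 1 / 0.2546 = 3.9277
Σp_P1ᵢ² = 0.02² + 0.02² + 0.43² + 0.36² + 0.02² + 0.15² = 0.0004 + 0.0004 + 0.1849 + 0.1296 + 0.0004 + 0.0225 = 0.3382
B_P1 = 1 / 0.3382 = 2.9568
Σp_P4ᵢ² = 0.27² + 0.13² + 0.02² + 0.20² + 0.15² + 0.23² = 0.0729 + 0.0169 + 0.0004 + 0.0400 + 0.0225 + 0.0529 = 0.2056
B_P4 = 1 / 0.2056 = 4.8638
Σp_P3ᵢ² = 0.35² + 0.14² + 0.18² + 0.20² + 0.11² + 0.02² = 0.1225 + 0.0196 + 0.0324 + 0.0400 + 0.0121 + 0.0004 = 0.2270
B_P3 = 1 / 0.2270 = 4.4053
Ranking by B (broadest → narrowest): population P4 (4.86) > population P3 (4.41) > population P2 (3.93) > population P1 (2.96)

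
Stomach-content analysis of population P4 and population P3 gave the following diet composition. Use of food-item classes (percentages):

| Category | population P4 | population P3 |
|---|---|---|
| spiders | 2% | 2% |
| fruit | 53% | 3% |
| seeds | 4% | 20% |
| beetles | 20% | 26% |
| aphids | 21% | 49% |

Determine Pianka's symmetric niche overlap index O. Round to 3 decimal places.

0.501

Convert percentages to proportions (divide by 100).
Σ p₁ᵢp₂ᵢ = 0.0004 + 0.0159 + 0.0080 + 0.0520 + 0.1029 = 0.1792
Σp_1ᵢ² = 0.02² + 0.53² + 0.04² + 0.20² + 0.21² = 0.0004 + 0.2809 + 0.0016 + 0.0400 + 0.0441 = 0.3670
Σp_2ᵢ² = 0.02² + 0.03² + 0.20² + 0.26² + 0.49² = 0.0004 + 0.0009 + 0.0400 + 0.0676 + 0.2401 = 0.3490
O = 0.1792 / √(0.3670 × 0.3490) = 0.1792 / 0.357887 = 0.50072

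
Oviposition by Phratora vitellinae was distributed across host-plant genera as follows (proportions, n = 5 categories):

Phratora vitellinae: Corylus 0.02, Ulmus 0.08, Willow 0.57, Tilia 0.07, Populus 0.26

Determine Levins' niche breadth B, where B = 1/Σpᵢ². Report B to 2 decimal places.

Σpᵢ² = 0.02² + 0.08² + 0.57² + 0.07² + 0.26² = 0.0004 + 0.0064 + 0.3249 + 0.0049 + 0.0676 = 0.4042
B = 1 / 0.4042 = 2.4740

2.47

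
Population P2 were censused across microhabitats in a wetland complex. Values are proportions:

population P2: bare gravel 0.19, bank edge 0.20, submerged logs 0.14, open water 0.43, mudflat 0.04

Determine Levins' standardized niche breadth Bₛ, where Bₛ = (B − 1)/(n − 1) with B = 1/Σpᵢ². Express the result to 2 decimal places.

0.64

Σpᵢ² = 0.19² + 0.20² + 0.14² + 0.43² + 0.04² = 0.0361 + 0.0400 + 0.0196 + 0.1849 + 0.0016 = 0.2822
B = 1 / 0.2822 = 3.5436
Bₛ = (B − 1)/(n − 1) = (3.5436 − 1)/(5 − 1) = 2.5436/4 = 0.6359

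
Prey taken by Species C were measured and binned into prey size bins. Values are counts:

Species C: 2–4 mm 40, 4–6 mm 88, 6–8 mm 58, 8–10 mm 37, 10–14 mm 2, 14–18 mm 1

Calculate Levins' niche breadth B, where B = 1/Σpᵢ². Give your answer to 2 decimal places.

Proportions for Species C (n=226): 40/226=0.1770, 88/226=0.3894, 58/226=0.2566, 37/226=0.1637, 2/226=0.0088, 1/226=0.0044
Σpᵢ² = 0.1770² + 0.3894² + 0.2566² + 0.1637² + 0.0088² + 0.0044² = 0.031329 + 0.151632 + 0.065844 + 0.026798 + 0.000077 + 0.000019 = 0.275699
B = 1 / 0.275699 = 3.6271

3.63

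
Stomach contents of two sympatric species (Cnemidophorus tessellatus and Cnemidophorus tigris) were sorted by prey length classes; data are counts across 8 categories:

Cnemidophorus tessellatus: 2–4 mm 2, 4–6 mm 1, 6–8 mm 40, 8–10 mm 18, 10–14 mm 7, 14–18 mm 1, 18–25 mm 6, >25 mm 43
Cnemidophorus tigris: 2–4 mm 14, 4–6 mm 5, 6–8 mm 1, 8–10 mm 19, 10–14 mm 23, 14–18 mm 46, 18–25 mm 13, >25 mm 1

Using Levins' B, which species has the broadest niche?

Proportions for Cnemidophorus tessellatus (n=118): 2/118=0.0169, 1/118=0.0085, 40/118=0.3390, 18/118=0.1525, 7/118=0.0593, 1/118=0.0085, 6/118=0.0508, 43/118=0.3644
Proportions for Cnemidophorus tigris (n=122): 14/122=0.1148, 5/122=0.0410, 1/122=0.0082, 19/122=0.1557, 23/122=0.1885, 46/122=0.3770, 13/122=0.1066, 1/122=0.0082
Σp_tessᵢ² = 0.0169² + 0.0085² + 0.3390² + 0.1525² + 0.0593² + 0.0085² + 0.0508² + 0.3644² = 0.000286 + 0.000072 + 0.114921 + 0.023256 + 0.003516 + 0.000072 + 0.002581 + 0.132787 = 0.277491
B_tess = 1 / 0.277491 = 3.6037
Σp_tigrᵢ² = 0.1148² + 0.0410² + 0.0082² + 0.1557² + 0.1885² + 0.3770² + 0.1066² + 0.0082² = 0.013179 + 0.001681 + 0.000067 + 0.024242 + 0.035532 + 0.142129 + 0.011364 + 0.000067 = 0.228261
B_tigr = 1 / 0.228261 = 4.3809
Highest B → broadest niche (most generalist): Cnemidophorus tigris (B = 4.38).

Cnemidophorus tigris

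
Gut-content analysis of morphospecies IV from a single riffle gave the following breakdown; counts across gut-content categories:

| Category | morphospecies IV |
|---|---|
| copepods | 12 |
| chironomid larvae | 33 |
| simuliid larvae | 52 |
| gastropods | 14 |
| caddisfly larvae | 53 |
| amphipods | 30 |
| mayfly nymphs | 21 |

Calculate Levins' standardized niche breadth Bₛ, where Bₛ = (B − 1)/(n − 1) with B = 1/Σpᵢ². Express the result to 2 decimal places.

Proportions for morphospecies IV (n=215): 12/215=0.0558, 33/215=0.1535, 52/215=0.2419, 14/215=0.0651, 53/215=0.2465, 30/215=0.1395, 21/215=0.0977
Σpᵢ² = 0.0558² + 0.1535² + 0.2419² + 0.0651² + 0.2465² + 0.1395² + 0.0977² = 0.003114 + 0.023562 + 0.058516 + 0.004238 + 0.060762 + 0.019460 + 0.009545 = 0.179197
B = 1 / 0.179197 = 5.5805
Bₛ = (B − 1)/(n − 1) = (5.5805 − 1)/(7 − 1) = 4.5805/6 = 0.7634

0.76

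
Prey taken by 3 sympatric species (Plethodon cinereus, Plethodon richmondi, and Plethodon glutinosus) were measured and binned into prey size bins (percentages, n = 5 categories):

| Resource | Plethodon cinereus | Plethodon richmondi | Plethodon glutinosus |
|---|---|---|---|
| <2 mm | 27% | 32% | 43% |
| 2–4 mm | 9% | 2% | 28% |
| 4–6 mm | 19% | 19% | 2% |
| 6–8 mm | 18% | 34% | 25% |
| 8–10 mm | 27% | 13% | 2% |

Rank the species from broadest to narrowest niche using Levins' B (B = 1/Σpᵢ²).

Plethodon cinereus > Plethodon richmondi > Plethodon glutinosus

Convert percentages to proportions (divide by 100).
Σp_cineᵢ² = 0.27² + 0.09² + 0.19² + 0.18² + 0.27² = 0.0729 + 0.0081 + 0.0361 + 0.0324 + 0.0729 = 0.2224
B_cine = 1 / 0.2224 = 4.4964
Σp_richᵢ² = 0.32² + 0.02² + 0.19² + 0.34² + 0.13² = 0.1024 + 0.0004 + 0.0361 + 0.1156 + 0.0169 = 0.2714
B_rich = 1 / 0.2714 = 3.6846
Σp_glutᵢ² = 0.43² + 0.28² + 0.02² + 0.25² + 0.02² = 0.1849 + 0.0784 + 0.0004 + 0.0625 + 0.0004 = 0.3266
B_glut = 1 / 0.3266 = 3.0618
Ranking by B (broadest → narrowest): Plethodon cinereus (4.50) > Plethodon richmondi (3.68) > Plethodon glutinosus (3.06)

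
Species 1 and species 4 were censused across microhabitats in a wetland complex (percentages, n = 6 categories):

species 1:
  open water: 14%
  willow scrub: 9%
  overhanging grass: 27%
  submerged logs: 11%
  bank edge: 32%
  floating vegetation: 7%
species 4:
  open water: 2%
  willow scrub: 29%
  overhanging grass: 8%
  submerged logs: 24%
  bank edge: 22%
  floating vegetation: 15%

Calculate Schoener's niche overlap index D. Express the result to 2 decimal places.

0.59

Convert percentages to proportions (divide by 100).
Σ|p₁ᵢ − p₂ᵢ| = 0.12 + 0.20 + 0.19 + 0.13 + 0.10 + 0.08 = 0.82
D = 1 − ½ × 0.82 = 1 − 0.410 = 0.5900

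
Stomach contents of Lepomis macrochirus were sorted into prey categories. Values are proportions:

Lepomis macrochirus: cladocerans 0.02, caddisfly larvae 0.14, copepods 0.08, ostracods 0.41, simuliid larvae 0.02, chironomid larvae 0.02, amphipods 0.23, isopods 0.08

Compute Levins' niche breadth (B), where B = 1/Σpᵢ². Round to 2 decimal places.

3.93

Σpᵢ² = 0.02² + 0.14² + 0.08² + 0.41² + 0.02² + 0.02² + 0.23² + 0.08² = 0.0004 + 0.0196 + 0.0064 + 0.1681 + 0.0004 + 0.0004 + 0.0529 + 0.0064 = 0.2546
B = 1 / 0.2546 = 3.9277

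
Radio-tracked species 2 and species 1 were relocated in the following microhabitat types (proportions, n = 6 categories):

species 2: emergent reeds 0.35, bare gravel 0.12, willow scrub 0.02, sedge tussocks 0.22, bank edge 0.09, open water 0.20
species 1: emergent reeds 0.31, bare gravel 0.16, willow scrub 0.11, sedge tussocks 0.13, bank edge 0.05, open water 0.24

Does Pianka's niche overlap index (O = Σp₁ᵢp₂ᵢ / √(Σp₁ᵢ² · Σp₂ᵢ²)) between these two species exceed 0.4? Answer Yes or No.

Σ p₁ᵢp₂ᵢ = 0.1085 + 0.0192 + 0.0022 + 0.0286 + 0.0045 + 0.0480 = 0.2110
Σp_1ᵢ² = 0.35² + 0.12² + 0.02² + 0.22² + 0.09² + 0.20² = 0.1225 + 0.0144 + 0.0004 + 0.0484 + 0.0081 + 0.0400 = 0.2338
Σp_2ᵢ² = 0.31² + 0.16² + 0.11² + 0.13² + 0.05² + 0.24² = 0.0961 + 0.0256 + 0.0121 + 0.0169 + 0.0025 + 0.0576 = 0.2108
O = 0.2110 / √(0.2338 × 0.2108) = 0.2110 / 0.22200 = 0.9505
O = 0.9505 > 0.4 → Yes.

Yes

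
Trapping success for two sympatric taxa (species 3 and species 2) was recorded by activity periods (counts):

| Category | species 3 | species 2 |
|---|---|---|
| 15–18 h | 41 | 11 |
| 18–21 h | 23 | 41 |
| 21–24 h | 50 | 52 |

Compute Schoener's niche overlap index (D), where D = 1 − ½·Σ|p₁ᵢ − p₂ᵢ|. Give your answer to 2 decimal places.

0.75

Proportions for species 3 (n=114): 41/114=0.3596, 23/114=0.2018, 50/114=0.4386
Proportions for species 2 (n=104): 11/104=0.1058, 41/104=0.3942, 52/104=0.5000
Σ|p₁ᵢ − p₂ᵢ| = 0.2538 + 0.1924 + 0.0614 = 0.5076
D = 1 − ½ × 0.5076 = 1 − 0.25380 = 0.74620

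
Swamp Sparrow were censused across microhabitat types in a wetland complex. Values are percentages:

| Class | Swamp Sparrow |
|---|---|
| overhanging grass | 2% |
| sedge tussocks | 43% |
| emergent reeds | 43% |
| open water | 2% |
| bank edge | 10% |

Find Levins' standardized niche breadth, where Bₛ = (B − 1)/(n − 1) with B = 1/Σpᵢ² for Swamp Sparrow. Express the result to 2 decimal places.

Convert percentages to proportions (divide by 100).
Σpᵢ² = 0.02² + 0.43² + 0.43² + 0.02² + 0.10² = 0.0004 + 0.1849 + 0.1849 + 0.0004 + 0.0100 = 0.3806
B = 1 / 0.3806 = 2.6274
Bₛ = (B − 1)/(n − 1) = (2.6274 − 1)/(5 − 1) = 1.6274/4 = 0.4069

0.41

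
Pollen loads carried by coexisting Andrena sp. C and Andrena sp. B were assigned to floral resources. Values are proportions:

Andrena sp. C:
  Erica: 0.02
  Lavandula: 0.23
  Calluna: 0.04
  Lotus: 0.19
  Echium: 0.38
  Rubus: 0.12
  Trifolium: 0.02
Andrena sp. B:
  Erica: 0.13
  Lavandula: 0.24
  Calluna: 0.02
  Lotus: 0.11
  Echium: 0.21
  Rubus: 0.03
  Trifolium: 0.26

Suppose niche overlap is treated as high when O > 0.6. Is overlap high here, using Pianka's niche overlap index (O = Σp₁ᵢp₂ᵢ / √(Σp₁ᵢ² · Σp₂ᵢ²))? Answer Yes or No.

Yes

Σ p₁ᵢp₂ᵢ = 0.0026 + 0.0552 + 0.0008 + 0.0209 + 0.0798 + 0.0036 + 0.0052 = 0.1681
Σp_1ᵢ² = 0.02² + 0.23² + 0.04² + 0.19² + 0.38² + 0.12² + 0.02² = 0.0004 + 0.0529 + 0.0016 + 0.0361 + 0.1444 + 0.0144 + 0.0004 = 0.2502
Σp_2ᵢ² = 0.13² + 0.24² + 0.02² + 0.11² + 0.21² + 0.03² + 0.26² = 0.0169 + 0.0576 + 0.0004 + 0.0121 + 0.0441 + 0.0009 + 0.0676 = 0.1996
O = 0.1681 / √(0.2502 × 0.1996) = 0.1681 / 0.22347 = 0.7522
O = 0.7522 > 0.6 → Yes.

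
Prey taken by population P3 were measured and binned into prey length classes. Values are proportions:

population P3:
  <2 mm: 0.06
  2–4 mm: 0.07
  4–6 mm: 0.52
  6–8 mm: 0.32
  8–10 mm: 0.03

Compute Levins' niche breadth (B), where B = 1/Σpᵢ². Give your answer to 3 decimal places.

2.616

Σpᵢ² = 0.06² + 0.07² + 0.52² + 0.32² + 0.03² = 0.0036 + 0.0049 + 0.2704 + 0.1024 + 0.0009 = 0.3822
B = 1 / 0.3822 = 2.61643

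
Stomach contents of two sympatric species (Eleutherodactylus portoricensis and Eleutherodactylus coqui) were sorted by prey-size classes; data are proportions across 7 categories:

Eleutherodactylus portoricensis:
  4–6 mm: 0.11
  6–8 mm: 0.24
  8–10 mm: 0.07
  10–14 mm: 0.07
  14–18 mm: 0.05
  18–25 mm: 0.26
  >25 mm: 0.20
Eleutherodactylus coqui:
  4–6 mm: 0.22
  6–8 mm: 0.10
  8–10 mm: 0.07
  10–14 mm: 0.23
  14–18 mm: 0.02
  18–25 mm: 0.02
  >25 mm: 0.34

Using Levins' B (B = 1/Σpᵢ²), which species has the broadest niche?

Eleutherodactylus portoricensis

Σp_portᵢ² = 0.11² + 0.24² + 0.07² + 0.07² + 0.05² + 0.26² + 0.20² = 0.0121 + 0.0576 + 0.0049 + 0.0049 + 0.0025 + 0.0676 + 0.0400 = 0.1896
B_port = 1 / 0.1896 = 5.2743
Σp_coquᵢ² = 0.22² + 0.10² + 0.07² + 0.23² + 0.02² + 0.02² + 0.34² = 0.0484 + 0.0100 + 0.0049 + 0.0529 + 0.0004 + 0.0004 + 0.1156 = 0.2326
B_coqu = 1 / 0.2326 = 4.2992
Highest B → broadest niche (most generalist): Eleutherodactylus portoricensis (B = 5.27).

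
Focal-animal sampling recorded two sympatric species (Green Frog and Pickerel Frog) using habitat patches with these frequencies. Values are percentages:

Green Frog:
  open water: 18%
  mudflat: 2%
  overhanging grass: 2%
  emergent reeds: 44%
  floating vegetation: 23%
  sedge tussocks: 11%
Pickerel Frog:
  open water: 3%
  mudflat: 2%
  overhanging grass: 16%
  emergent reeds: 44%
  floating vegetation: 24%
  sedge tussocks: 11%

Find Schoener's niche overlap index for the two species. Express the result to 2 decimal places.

Convert percentages to proportions (divide by 100).
Σ|p₁ᵢ − p₂ᵢ| = 0.15 + 0.00 + 0.14 + 0.00 + 0.01 + 0.00 = 0.30
D = 1 − ½ × 0.30 = 1 − 0.150 = 0.8500

0.85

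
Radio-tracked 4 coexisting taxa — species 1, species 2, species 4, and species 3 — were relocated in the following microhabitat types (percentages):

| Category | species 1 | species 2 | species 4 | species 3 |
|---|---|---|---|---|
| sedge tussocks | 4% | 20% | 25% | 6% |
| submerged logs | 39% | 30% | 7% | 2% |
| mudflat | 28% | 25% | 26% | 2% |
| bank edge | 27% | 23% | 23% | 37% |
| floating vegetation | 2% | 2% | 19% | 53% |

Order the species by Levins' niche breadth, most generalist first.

Convert percentages to proportions (divide by 100).
Σp_1ᵢ² = 0.04² + 0.39² + 0.28² + 0.27² + 0.02² = 0.0016 + 0.1521 + 0.0784 + 0.0729 + 0.0004 = 0.3054
B_1 = 1 / 0.3054 = 3.2744
Σp_2ᵢ² = 0.20² + 0.30² + 0.25² + 0.23² + 0.02² = 0.0400 + 0.0900 + 0.0625 + 0.0529 + 0.0004 = 0.2458
B_2 = 1 / 0.2458 = 4.0683
Σp_4ᵢ² = 0.25² + 0.07² + 0.26² + 0.23² + 0.19² = 0.0625 + 0.0049 + 0.0676 + 0.0529 + 0.0361 = 0.2240
B_4 = 1 / 0.2240 = 4.4643
Σp_3ᵢ² = 0.06² + 0.02² + 0.02² + 0.37² + 0.53² = 0.0036 + 0.0004 + 0.0004 + 0.1369 + 0.2809 = 0.4222
B_3 = 1 / 0.4222 = 2.3685
Ranking by B (broadest → narrowest): species 4 (4.46) > species 2 (4.07) > species 1 (3.27) > species 3 (2.37)

species 4 > species 2 > species 1 > species 3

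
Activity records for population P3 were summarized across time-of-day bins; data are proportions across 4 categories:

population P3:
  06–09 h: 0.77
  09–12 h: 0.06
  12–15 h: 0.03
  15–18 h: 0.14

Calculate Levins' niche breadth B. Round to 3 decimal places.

1.621

Σpᵢ² = 0.77² + 0.06² + 0.03² + 0.14² = 0.5929 + 0.0036 + 0.0009 + 0.0196 = 0.6170
B = 1 / 0.6170 = 1.62075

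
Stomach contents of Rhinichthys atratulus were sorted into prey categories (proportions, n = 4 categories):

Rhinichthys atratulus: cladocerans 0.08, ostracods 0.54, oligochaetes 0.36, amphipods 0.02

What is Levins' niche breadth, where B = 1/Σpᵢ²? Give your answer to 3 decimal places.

2.336

Σpᵢ² = 0.08² + 0.54² + 0.36² + 0.02² = 0.0064 + 0.2916 + 0.1296 + 0.0004 = 0.4280
B = 1 / 0.4280 = 2.33645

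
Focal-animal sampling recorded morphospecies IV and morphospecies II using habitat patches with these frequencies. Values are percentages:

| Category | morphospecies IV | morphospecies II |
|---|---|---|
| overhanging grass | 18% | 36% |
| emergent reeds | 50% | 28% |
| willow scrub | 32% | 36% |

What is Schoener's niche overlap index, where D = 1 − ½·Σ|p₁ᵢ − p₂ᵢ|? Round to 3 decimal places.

Convert percentages to proportions (divide by 100).
Σ|p₁ᵢ − p₂ᵢ| = 0.18 + 0.22 + 0.04 = 0.44
D = 1 − ½ × 0.44 = 1 − 0.220 = 0.78000

0.780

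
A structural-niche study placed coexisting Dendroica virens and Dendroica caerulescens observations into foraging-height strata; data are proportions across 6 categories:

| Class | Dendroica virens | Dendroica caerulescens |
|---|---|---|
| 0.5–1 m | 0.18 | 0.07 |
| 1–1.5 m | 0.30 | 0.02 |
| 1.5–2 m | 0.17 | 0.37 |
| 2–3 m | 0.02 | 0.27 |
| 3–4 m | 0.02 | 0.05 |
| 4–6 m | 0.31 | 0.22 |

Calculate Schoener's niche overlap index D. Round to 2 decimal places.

Σ|p₁ᵢ − p₂ᵢ| = 0.11 + 0.28 + 0.20 + 0.25 + 0.03 + 0.09 = 0.96
D = 1 − ½ × 0.96 = 1 − 0.480 = 0.5200

0.52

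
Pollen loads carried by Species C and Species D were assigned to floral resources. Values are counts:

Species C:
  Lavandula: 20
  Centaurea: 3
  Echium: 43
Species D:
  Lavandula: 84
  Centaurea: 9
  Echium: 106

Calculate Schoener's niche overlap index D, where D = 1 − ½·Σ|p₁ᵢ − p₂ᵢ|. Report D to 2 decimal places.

0.88

Proportions for Species C (n=66): 20/66=0.3030, 3/66=0.0455, 43/66=0.6515
Proportions for Species D (n=199): 84/199=0.4221, 9/199=0.0452, 106/199=0.5327
Σ|p₁ᵢ − p₂ᵢ| = 0.1191 + 0.0003 + 0.1188 = 0.2382
D = 1 − ½ × 0.2382 = 1 − 0.11910 = 0.88090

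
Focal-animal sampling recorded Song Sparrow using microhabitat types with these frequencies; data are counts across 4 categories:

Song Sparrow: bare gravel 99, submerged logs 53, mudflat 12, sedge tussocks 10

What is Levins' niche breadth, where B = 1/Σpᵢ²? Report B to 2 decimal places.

Proportions for Song Sparrow (n=174): 99/174=0.5690, 53/174=0.3046, 12/174=0.0690, 10/174=0.0575
Σpᵢ² = 0.5690² + 0.3046² + 0.0690² + 0.0575² = 0.323761 + 0.092781 + 0.004761 + 0.003306 = 0.424609
B = 1 / 0.424609 = 2.3551

2.36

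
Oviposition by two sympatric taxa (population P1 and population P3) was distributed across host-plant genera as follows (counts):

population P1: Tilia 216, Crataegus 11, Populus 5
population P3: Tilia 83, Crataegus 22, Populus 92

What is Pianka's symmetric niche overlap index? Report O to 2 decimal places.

Proportions for population P1 (n=232): 216/232=0.9310, 11/232=0.0474, 5/232=0.0216
Proportions for population P3 (n=197): 83/197=0.4213, 22/197=0.1117, 92/197=0.4670
Σ p₁ᵢp₂ᵢ = 0.392230 + 0.005295 + 0.010087 = 0.407612
Σp_1ᵢ² = 0.9310² + 0.0474² + 0.0216² = 0.866761 + 0.002247 + 0.000467 = 0.869475
Σp_2ᵢ² = 0.4213² + 0.1117² + 0.4670² = 0.177494 + 0.012477 + 0.218089 = 0.408060
O = 0.407612 / √(0.869475 × 0.408060) = 0.407612 / 0.5956492 = 0.6843

0.68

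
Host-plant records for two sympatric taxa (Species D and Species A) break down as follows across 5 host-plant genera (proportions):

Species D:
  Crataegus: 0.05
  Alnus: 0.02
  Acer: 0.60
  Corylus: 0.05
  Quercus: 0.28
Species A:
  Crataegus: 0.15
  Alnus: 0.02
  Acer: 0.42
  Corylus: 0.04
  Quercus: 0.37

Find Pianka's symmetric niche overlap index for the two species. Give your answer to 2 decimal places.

Σ p₁ᵢp₂ᵢ = 0.0075 + 0.0004 + 0.2520 + 0.0020 + 0.1036 = 0.3655
Σp_1ᵢ² = 0.05² + 0.02² + 0.60² + 0.05² + 0.28² = 0.0025 + 0.0004 + 0.3600 + 0.0025 + 0.0784 = 0.4438
Σp_2ᵢ² = 0.15² + 0.02² + 0.42² + 0.04² + 0.37² = 0.0225 + 0.0004 + 0.1764 + 0.0016 + 0.1369 = 0.3378
O = 0.3655 / √(0.4438 × 0.3378) = 0.3655 / 0.38719 = 0.9440

0.94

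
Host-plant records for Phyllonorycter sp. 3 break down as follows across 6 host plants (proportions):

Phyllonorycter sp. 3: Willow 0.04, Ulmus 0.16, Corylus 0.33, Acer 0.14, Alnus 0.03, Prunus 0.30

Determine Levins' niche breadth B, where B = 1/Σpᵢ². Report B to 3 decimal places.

4.055

Σpᵢ² = 0.04² + 0.16² + 0.33² + 0.14² + 0.03² + 0.30² = 0.0016 + 0.0256 + 0.1089 + 0.0196 + 0.0009 + 0.0900 = 0.2466
B = 1 / 0.2466 = 4.05515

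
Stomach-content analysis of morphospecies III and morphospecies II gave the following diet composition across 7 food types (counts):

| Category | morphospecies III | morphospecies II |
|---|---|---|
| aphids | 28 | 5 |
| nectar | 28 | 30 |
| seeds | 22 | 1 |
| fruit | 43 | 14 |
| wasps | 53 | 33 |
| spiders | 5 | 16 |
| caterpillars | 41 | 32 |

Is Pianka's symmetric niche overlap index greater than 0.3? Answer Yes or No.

Yes

Proportions for morphospecies III (n=220): 28/220=0.1273, 28/220=0.1273, 22/220=0.1000, 43/220=0.1955, 53/220=0.2409, 5/220=0.0227, 41/220=0.1864
Proportions for morphospecies II (n=131): 5/131=0.0382, 30/131=0.2290, 1/131=0.0076, 14/131=0.1069, 33/131=0.2519, 16/131=0.1221, 32/131=0.2443
Σ p₁ᵢp₂ᵢ = 0.004863 + 0.029152 + 0.000760 + 0.020899 + 0.060683 + 0.002772 + 0.045538 = 0.164667
Σp_1ᵢ² = 0.1273² + 0.1273² + 0.1000² + 0.1955² + 0.2409² + 0.0227² + 0.1864² = 0.016205 + 0.016205 + 0.010000 + 0.038220 + 0.058033 + 0.000515 + 0.034745 = 0.173923
Σp_2ᵢ² = 0.0382² + 0.2290² + 0.0076² + 0.1069² + 0.2519² + 0.1221² + 0.2443² = 0.001459 + 0.052441 + 0.000058 + 0.011428 + 0.063454 + 0.014908 + 0.059682 = 0.203430
O = 0.164667 / √(0.173923 × 0.203430) = 0.164667 / 0.1880988 = 0.8754
O = 0.8754 > 0.3 → Yes.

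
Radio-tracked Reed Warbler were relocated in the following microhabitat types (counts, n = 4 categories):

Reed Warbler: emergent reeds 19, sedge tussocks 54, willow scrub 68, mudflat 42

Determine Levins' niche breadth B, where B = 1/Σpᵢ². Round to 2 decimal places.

3.46

Proportions for Reed Warbler (n=183): 19/183=0.1038, 54/183=0.2951, 68/183=0.3716, 42/183=0.2295
Σpᵢ² = 0.1038² + 0.2951² + 0.3716² + 0.2295² = 0.010774 + 0.087084 + 0.138087 + 0.052670 = 0.288615
B = 1 / 0.288615 = 3.4648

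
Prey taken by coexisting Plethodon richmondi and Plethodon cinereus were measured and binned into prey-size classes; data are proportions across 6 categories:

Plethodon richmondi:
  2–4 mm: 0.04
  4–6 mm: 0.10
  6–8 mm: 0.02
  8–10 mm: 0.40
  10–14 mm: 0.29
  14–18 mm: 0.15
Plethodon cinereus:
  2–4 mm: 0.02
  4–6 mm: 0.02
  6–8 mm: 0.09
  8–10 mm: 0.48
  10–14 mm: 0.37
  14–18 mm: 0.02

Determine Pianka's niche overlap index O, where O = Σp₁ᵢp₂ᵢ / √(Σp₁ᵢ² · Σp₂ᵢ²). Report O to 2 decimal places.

0.95

Σ p₁ᵢp₂ᵢ = 0.0008 + 0.0020 + 0.0018 + 0.1920 + 0.1073 + 0.0030 = 0.3069
Σp_1ᵢ² = 0.04² + 0.10² + 0.02² + 0.40² + 0.29² + 0.15² = 0.0016 + 0.0100 + 0.0004 + 0.1600 + 0.0841 + 0.0225 = 0.2786
Σp_2ᵢ² = 0.02² + 0.02² + 0.09² + 0.48² + 0.37² + 0.02² = 0.0004 + 0.0004 + 0.0081 + 0.2304 + 0.1369 + 0.0004 = 0.3766
O = 0.3069 / √(0.2786 × 0.3766) = 0.3069 / 0.32391 = 0.9475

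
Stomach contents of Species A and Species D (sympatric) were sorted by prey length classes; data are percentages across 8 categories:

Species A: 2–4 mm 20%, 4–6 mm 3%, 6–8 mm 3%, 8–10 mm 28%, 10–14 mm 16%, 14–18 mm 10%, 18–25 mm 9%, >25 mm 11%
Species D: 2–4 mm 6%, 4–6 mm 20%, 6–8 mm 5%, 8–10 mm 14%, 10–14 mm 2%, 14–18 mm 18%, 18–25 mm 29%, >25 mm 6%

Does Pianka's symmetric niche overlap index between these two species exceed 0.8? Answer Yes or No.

Convert percentages to proportions (divide by 100).
Σ p₁ᵢp₂ᵢ = 0.0120 + 0.0060 + 0.0015 + 0.0392 + 0.0032 + 0.0180 + 0.0261 + 0.0066 = 0.1126
Σp_1ᵢ² = 0.20² + 0.03² + 0.03² + 0.28² + 0.16² + 0.10² + 0.09² + 0.11² = 0.0400 + 0.0009 + 0.0009 + 0.0784 + 0.0256 + 0.0100 + 0.0081 + 0.0121 = 0.1760
Σp_2ᵢ² = 0.06² + 0.20² + 0.05² + 0.14² + 0.02² + 0.18² + 0.29² + 0.06² = 0.0036 + 0.0400 + 0.0025 + 0.0196 + 0.0004 + 0.0324 + 0.0841 + 0.0036 = 0.1862
O = 0.1126 / √(0.1760 × 0.1862) = 0.1126 / 0.18103 = 0.6220
O = 0.6220 < 0.8 → No.

No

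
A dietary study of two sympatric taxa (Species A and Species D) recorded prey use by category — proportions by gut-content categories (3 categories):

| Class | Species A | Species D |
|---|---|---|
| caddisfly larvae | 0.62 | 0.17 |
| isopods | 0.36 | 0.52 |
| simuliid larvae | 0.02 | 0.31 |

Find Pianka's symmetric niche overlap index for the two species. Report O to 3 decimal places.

0.663

Σ p₁ᵢp₂ᵢ = 0.1054 + 0.1872 + 0.0062 = 0.2988
Σp_1ᵢ² = 0.62² + 0.36² + 0.02² = 0.3844 + 0.1296 + 0.0004 = 0.5144
Σp_2ᵢ² = 0.17² + 0.52² + 0.31² = 0.0289 + 0.2704 + 0.0961 = 0.3954
O = 0.2988 / √(0.5144 × 0.3954) = 0.2988 / 0.450992 = 0.66254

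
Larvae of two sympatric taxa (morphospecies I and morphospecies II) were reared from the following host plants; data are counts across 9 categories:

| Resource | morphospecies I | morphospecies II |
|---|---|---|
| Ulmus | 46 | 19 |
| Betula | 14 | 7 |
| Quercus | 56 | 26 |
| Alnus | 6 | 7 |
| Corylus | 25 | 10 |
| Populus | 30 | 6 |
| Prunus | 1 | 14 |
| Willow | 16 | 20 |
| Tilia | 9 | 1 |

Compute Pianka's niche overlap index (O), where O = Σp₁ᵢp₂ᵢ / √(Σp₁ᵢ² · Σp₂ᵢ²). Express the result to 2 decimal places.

Proportions for morphospecies I (n=203): 46/203=0.2266, 14/203=0.0690, 56/203=0.2759, 6/203=0.0296, 25/203=0.1232, 30/203=0.1478, 1/203=0.0049, 16/203=0.0788, 9/203=0.0443
Proportions for morphospecies II (n=110): 19/110=0.1727, 7/110=0.0636, 26/110=0.2364, 7/110=0.0636, 10/110=0.0909, 6/110=0.0545, 14/110=0.1273, 20/110=0.1818, 1/110=0.0091
Σ p₁ᵢp₂ᵢ = 0.039134 + 0.004388 + 0.065223 + 0.001883 + 0.011199 + 0.008055 + 0.000624 + 0.014326 + 0.000403 = 0.145235
Σp_1ᵢ² = 0.2266² + 0.0690² + 0.2759² + 0.0296² + 0.1232² + 0.1478² + 0.0049² + 0.0788² + 0.0443² = 0.051348 + 0.004761 + 0.076121 + 0.000876 + 0.015178 + 0.021845 + 0.000024 + 0.006209 + 0.001962 = 0.178324
Σp_2ᵢ² = 0.1727² + 0.0636² + 0.2364² + 0.0636² + 0.0909² + 0.0545² + 0.1273² + 0.1818² + 0.0091² = 0.029825 + 0.004045 + 0.055885 + 0.004045 + 0.008263 + 0.002970 + 0.016205 + 0.033051 + 0.000083 = 0.154372
O = 0.145235 / √(0.178324 × 0.154372) = 0.145235 / 0.1659163 = 0.8754

0.88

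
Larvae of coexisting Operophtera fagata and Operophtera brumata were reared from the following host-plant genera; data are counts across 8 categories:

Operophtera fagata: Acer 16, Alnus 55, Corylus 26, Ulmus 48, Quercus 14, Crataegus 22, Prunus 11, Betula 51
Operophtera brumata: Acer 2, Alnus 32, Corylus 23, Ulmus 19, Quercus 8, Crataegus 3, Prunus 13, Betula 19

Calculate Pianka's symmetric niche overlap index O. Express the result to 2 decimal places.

0.93

Proportions for Operophtera fagata (n=243): 16/243=0.0658, 55/243=0.2263, 26/243=0.1070, 48/243=0.1975, 14/243=0.0576, 22/243=0.0905, 11/243=0.0453, 51/243=0.2099
Proportions for Operophtera brumata (n=119): 2/119=0.0168, 32/119=0.2689, 23/119=0.1933, 19/119=0.1597, 8/119=0.0672, 3/119=0.0252, 13/119=0.1092, 19/119=0.1597
Σ p₁ᵢp₂ᵢ = 0.001105 + 0.060852 + 0.020683 + 0.031541 + 0.003871 + 0.002281 + 0.004947 + 0.033521 = 0.158801
Σp_1ᵢ² = 0.0658² + 0.2263² + 0.1070² + 0.1975² + 0.0576² + 0.0905² + 0.0453² + 0.2099² = 0.004330 + 0.051212 + 0.011449 + 0.039006 + 0.003318 + 0.008190 + 0.002052 + 0.044058 = 0.163615
Σp_2ᵢ² = 0.0168² + 0.2689² + 0.1933² + 0.1597² + 0.0672² + 0.0252² + 0.1092² + 0.1597² = 0.000282 + 0.072307 + 0.037365 + 0.025504 + 0.004516 + 0.000635 + 0.011925 + 0.025504 = 0.178038
O = 0.158801 / √(0.163615 × 0.178038) = 0.158801 / 0.1706742 = 0.9304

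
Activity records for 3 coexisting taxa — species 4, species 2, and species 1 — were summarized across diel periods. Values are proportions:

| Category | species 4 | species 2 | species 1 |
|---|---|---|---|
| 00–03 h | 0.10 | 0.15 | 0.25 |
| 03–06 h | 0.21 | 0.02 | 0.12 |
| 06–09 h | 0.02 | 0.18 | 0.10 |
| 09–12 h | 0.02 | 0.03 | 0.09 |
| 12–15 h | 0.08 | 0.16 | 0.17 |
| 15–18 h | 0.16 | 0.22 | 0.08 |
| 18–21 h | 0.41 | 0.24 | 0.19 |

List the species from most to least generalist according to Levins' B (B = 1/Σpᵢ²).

Σp_4ᵢ² = 0.10² + 0.21² + 0.02² + 0.02² + 0.08² + 0.16² + 0.41² = 0.0100 + 0.0441 + 0.0004 + 0.0004 + 0.0064 + 0.0256 + 0.1681 = 0.2550
B_4 = 1 / 0.2550 = 3.9216
Σp_2ᵢ² = 0.15² + 0.02² + 0.18² + 0.03² + 0.16² + 0.22² + 0.24² = 0.0225 + 0.0004 + 0.0324 + 0.0009 + 0.0256 + 0.0484 + 0.0576 = 0.1878
B_2 = 1 / 0.1878 = 5.3248
Σp_1ᵢ² = 0.25² + 0.12² + 0.10² + 0.09² + 0.17² + 0.08² + 0.19² = 0.0625 + 0.0144 + 0.0100 + 0.0081 + 0.0289 + 0.0064 + 0.0361 = 0.1664
B_1 = 1 / 0.1664 = 6.0096
Ranking by B (broadest → narrowest): species 1 (6.01) > species 2 (5.32) > species 4 (3.92)

species 1 > species 2 > species 4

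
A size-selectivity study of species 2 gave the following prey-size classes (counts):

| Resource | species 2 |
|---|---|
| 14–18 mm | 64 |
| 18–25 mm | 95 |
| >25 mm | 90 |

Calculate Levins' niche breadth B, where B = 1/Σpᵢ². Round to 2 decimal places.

Proportions for species 2 (n=249): 64/249=0.2570, 95/249=0.3815, 90/249=0.3614
Σpᵢ² = 0.2570² + 0.3815² + 0.3614² = 0.066049 + 0.145542 + 0.130610 = 0.342201
B = 1 / 0.342201 = 2.9223

2.92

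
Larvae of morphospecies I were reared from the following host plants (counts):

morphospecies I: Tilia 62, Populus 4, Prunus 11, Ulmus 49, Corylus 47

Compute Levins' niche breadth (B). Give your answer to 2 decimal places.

Proportions for morphospecies I (n=173): 62/173=0.3584, 4/173=0.0231, 11/173=0.0636, 49/173=0.2832, 47/173=0.2717
Σpᵢ² = 0.3584² + 0.0231² + 0.0636² + 0.2832² + 0.2717² = 0.128451 + 0.000534 + 0.004045 + 0.080202 + 0.073821 = 0.287053
B = 1 / 0.287053 = 3.4837

3.48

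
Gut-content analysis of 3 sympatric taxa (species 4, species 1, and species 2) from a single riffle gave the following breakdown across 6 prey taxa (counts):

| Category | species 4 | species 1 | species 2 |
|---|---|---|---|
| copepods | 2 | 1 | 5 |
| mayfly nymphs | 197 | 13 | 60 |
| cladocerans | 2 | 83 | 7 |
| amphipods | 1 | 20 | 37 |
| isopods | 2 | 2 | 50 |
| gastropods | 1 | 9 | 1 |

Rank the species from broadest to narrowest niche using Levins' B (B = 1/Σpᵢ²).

Proportions for species 4 (n=205): 2/205=0.0098, 197/205=0.9610, 2/205=0.0098, 1/205=0.0049, 2/205=0.0098, 1/205=0.0049
Proportions for species 1 (n=128): 1/128=0.0078, 13/128=0.1016, 83/128=0.6484, 20/128=0.1563, 2/128=0.0156, 9/128=0.0703
Proportions for species 2 (n=160): 5/160=0.0313, 60/160=0.3750, 7/160=0.0438, 37/160=0.2313, 50/160=0.3125, 1/160=0.0063
Σp_4ᵢ² = 0.0098² + 0.9610² + 0.0098² + 0.0049² + 0.0098² + 0.0049² = 0.000096 + 0.923521 + 0.000096 + 0.000024 + 0.000096 + 0.000024 = 0.923857
B_4 = 1 / 0.923857 = 1.0824
Σp_1ᵢ² = 0.0078² + 0.1016² + 0.6484² + 0.1563² + 0.0156² + 0.0703² = 0.000061 + 0.010323 + 0.420423 + 0.024430 + 0.000243 + 0.004942 = 0.460422
B_1 = 1 / 0.460422 = 2.1719
Σp_2ᵢ² = 0.0313² + 0.3750² + 0.0438² + 0.2313² + 0.3125² + 0.0063² = 0.000980 + 0.140625 + 0.001918 + 0.053500 + 0.097656 + 0.000040 = 0.294719
B_2 = 1 / 0.294719 = 3.3931
Ranking by B (broadest → narrowest): species 2 (3.39) > species 1 (2.17) > species 4 (1.08)

species 2 > species 1 > species 4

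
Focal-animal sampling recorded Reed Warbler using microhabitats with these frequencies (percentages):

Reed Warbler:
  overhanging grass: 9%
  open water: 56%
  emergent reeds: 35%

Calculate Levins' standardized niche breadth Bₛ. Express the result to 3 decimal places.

0.626

Convert percentages to proportions (divide by 100).
Σpᵢ² = 0.09² + 0.56² + 0.35² = 0.0081 + 0.3136 + 0.1225 = 0.4442
B = 1 / 0.4442 = 2.25124
Bₛ = (B − 1)/(n − 1) = (2.25124 − 1)/(3 − 1) = 1.25124/2 = 0.62562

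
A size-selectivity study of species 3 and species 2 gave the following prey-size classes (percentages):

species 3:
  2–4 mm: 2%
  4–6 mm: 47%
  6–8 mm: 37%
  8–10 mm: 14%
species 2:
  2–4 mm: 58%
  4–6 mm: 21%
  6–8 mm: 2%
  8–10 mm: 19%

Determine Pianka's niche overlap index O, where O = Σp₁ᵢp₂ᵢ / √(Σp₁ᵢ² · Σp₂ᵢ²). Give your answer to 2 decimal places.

0.36

Convert percentages to proportions (divide by 100).
Σ p₁ᵢp₂ᵢ = 0.0116 + 0.0987 + 0.0074 + 0.0266 = 0.1443
Σp_1ᵢ² = 0.02² + 0.47² + 0.37² + 0.14² = 0.0004 + 0.2209 + 0.1369 + 0.0196 = 0.3778
Σp_2ᵢ² = 0.58² + 0.21² + 0.02² + 0.19² = 0.3364 + 0.0441 + 0.0004 + 0.0361 = 0.4170
O = 0.1443 / √(0.3778 × 0.4170) = 0.1443 / 0.39692 = 0.3635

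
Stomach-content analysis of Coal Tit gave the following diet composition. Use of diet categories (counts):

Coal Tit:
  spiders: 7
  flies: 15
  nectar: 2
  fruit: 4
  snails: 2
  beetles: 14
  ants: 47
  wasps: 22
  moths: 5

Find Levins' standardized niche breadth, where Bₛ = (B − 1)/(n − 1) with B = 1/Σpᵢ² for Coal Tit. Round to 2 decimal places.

Proportions for Coal Tit (n=118): 7/118=0.0593, 15/118=0.1271, 2/118=0.0169, 4/118=0.0339, 2/118=0.0169, 14/118=0.1186, 47/118=0.3983, 22/118=0.1864, 5/118=0.0424
Σpᵢ² = 0.0593² + 0.1271² + 0.0169² + 0.0339² + 0.0169² + 0.1186² + 0.3983² + 0.1864² + 0.0424² = 0.003516 + 0.016154 + 0.000286 + 0.001149 + 0.000286 + 0.014066 + 0.158643 + 0.034745 + 0.001798 = 0.230643
B = 1 / 0.230643 = 4.3357
Bₛ = (B − 1)/(n − 1) = (4.3357 − 1)/(9 − 1) = 3.3357/8 = 0.4170

0.42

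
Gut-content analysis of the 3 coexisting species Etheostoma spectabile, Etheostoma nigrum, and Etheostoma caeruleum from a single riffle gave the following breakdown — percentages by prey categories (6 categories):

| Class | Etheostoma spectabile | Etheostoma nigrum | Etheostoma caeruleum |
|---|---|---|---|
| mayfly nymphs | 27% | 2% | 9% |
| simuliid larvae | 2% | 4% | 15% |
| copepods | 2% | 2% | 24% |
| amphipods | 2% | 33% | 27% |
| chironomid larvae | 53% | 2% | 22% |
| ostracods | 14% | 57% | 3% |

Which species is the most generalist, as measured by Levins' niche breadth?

Etheostoma caeruleum

Convert percentages to proportions (divide by 100).
Σp_specᵢ² = 0.27² + 0.02² + 0.02² + 0.02² + 0.53² + 0.14² = 0.0729 + 0.0004 + 0.0004 + 0.0004 + 0.2809 + 0.0196 = 0.3746
B_spec = 1 / 0.3746 = 2.6695
Σp_nigrᵢ² = 0.02² + 0.04² + 0.02² + 0.33² + 0.02² + 0.57² = 0.0004 + 0.0016 + 0.0004 + 0.1089 + 0.0004 + 0.3249 = 0.4366
B_nigr = 1 / 0.4366 = 2.2904
Σp_caerᵢ² = 0.09² + 0.15² + 0.24² + 0.27² + 0.22² + 0.03² = 0.0081 + 0.0225 + 0.0576 + 0.0729 + 0.0484 + 0.0009 = 0.2104
B_caer = 1 / 0.2104 = 4.7529
Highest B → broadest niche (most generalist): Etheostoma caeruleum (B = 4.75).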